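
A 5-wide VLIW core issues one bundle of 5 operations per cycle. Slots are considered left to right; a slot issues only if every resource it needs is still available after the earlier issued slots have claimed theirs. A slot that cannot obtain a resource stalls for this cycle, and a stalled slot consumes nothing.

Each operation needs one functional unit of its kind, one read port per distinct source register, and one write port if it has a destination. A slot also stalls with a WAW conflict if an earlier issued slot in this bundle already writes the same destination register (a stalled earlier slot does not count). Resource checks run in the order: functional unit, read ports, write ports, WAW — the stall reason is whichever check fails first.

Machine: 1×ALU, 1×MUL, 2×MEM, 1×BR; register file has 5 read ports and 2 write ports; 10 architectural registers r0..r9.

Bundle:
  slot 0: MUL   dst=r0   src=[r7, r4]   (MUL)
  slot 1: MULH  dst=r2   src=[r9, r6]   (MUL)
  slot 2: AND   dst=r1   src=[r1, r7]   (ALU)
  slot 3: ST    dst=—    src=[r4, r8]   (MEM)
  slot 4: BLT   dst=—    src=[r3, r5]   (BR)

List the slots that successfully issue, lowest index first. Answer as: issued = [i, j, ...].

  0. MUL→r0 ⇒ go  {1A/0Mu/2Ld/1B | 3r 1w}
  1. MUL→r2 ⇒ no(FU)  {1A/0Mu/2Ld/1B | 3r 1w}
  2. ALU→r1 ⇒ go  {0A/0Mu/2Ld/1B | 1r 0w}
  3. MEM ⇒ no(RD_PORT)  {0A/0Mu/2Ld/1B | 1r 0w}
  4. BR ⇒ no(RD_PORT)  {0A/0Mu/2Ld/1B | 1r 0w}

issued = [0, 2]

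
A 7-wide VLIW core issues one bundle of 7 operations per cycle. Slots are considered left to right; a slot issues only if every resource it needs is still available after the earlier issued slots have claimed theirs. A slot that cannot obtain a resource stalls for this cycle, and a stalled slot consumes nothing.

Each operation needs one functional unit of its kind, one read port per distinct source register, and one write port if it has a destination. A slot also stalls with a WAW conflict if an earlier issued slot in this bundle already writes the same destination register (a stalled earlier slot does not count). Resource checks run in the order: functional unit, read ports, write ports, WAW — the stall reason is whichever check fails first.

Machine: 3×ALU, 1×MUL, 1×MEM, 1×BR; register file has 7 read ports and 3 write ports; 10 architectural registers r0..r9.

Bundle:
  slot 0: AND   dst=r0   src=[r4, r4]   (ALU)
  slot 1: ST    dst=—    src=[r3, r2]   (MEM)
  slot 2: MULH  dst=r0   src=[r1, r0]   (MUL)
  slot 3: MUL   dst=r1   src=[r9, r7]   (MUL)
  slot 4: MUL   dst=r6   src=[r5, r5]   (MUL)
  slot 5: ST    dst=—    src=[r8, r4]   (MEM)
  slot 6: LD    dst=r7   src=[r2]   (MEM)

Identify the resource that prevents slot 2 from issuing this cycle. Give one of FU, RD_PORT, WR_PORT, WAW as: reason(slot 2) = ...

  0. ALU→r0 ⇒ go  {2A/1Mu/1Ld/1B | 6r 2w}
  1. MEM ⇒ go  {2A/1Mu/0Ld/1B | 4r 2w}
  2. MUL→r0 ⇒ no(WAW)  {2A/1Mu/0Ld/1B | 4r 2w}
  3. MUL→r1 ⇒ go  {2A/0Mu/0Ld/1B | 2r 1w}
  4. MUL→r6 ⇒ no(FU)  {2A/0Mu/0Ld/1B | 2r 1w}
  5. MEM ⇒ no(FU)  {2A/0Mu/0Ld/1B | 2r 1w}
  6. MEM→r7 ⇒ no(FU)  {2A/0Mu/0Ld/1B | 2r 1w}

reason(slot 2) = WAW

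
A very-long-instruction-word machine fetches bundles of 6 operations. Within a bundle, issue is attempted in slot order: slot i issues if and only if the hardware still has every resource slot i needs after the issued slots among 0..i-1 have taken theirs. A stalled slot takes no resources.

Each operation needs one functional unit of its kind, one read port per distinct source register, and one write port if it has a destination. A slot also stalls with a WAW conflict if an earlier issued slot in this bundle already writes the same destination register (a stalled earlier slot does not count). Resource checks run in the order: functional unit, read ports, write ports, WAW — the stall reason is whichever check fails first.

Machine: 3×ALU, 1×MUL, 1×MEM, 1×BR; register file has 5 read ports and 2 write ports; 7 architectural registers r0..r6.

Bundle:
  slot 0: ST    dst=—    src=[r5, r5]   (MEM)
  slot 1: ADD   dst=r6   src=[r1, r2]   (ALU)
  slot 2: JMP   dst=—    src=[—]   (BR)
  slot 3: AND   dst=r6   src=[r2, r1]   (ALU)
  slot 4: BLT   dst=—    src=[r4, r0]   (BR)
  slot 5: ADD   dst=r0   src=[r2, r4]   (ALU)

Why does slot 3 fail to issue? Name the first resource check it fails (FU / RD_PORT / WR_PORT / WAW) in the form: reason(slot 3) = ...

reason(slot 3) = WAW

[0] MEM needs rd=1 wr=0: ok; after: ALU=3 MUL=1 MEM=0 BR=1, R=4, W=2
[1] ALU needs rd=2 wr=1: ok; after: ALU=2 MUL=1 MEM=0 BR=1, R=2, W=1
[2] BR needs rd=0 wr=0: ok; after: ALU=2 MUL=1 MEM=0 BR=0, R=2, W=1
[3] ALU needs rd=2 wr=1: WAW; after: ALU=2 MUL=1 MEM=0 BR=0, R=2, W=1
[4] BR needs rd=2 wr=0: FU; after: ALU=2 MUL=1 MEM=0 BR=0, R=2, W=1
[5] ALU needs rd=2 wr=1: ok; after: ALU=1 MUL=1 MEM=0 BR=0, R=0, W=0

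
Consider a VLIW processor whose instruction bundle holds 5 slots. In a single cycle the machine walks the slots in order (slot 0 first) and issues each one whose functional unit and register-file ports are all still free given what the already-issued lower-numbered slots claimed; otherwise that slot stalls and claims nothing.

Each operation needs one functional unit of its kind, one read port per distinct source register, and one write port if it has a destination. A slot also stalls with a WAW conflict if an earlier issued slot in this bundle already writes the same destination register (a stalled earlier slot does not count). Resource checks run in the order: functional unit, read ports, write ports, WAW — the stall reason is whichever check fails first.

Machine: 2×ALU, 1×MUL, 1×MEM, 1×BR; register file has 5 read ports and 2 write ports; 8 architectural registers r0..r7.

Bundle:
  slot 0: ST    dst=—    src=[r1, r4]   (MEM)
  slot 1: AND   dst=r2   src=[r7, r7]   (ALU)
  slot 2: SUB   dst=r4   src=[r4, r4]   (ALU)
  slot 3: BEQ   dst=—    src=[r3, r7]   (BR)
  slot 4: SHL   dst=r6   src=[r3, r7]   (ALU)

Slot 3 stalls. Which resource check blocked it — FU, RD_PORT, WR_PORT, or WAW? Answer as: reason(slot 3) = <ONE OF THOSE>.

reason(slot 3) = RD_PORT

(0) want 1×MEM +2rd +0wr — yes → AL2|MU1|ME0|BR1|rd3|wr2
(1) want 1×ALU +1rd +1wr — yes → AL1|MU1|ME0|BR1|rd2|wr1
(2) want 1×ALU +1rd +1wr — yes → AL0|MU1|ME0|BR1|rd1|wr0
(3) want 1×BR +2rd +0wr — RD_PORT → AL0|MU1|ME0|BR1|rd1|wr0
(4) want 1×ALU +2rd +1wr — FU → AL0|MU1|ME0|BR1|rd1|wr0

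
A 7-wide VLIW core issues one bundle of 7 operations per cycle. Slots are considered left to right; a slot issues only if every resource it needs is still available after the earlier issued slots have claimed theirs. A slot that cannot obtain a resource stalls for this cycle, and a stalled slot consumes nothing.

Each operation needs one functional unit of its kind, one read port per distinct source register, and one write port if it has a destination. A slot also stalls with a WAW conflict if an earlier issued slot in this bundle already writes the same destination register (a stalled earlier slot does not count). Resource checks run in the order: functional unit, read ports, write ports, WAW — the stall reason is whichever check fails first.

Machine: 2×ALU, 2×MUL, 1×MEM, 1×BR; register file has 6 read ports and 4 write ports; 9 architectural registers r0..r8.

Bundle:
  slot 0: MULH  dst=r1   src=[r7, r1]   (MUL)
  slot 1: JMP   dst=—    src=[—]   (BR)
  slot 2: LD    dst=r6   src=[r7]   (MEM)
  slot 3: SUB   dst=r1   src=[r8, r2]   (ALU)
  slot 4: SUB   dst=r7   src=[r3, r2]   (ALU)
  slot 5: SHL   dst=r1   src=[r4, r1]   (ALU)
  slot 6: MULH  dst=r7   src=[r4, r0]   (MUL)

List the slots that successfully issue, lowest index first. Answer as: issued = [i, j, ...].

  0. MUL→r1 ⇒ go  {2A/1Mu/1Ld/1B | 4r 3w}
  1. BR ⇒ go  {2A/1Mu/1Ld/0B | 4r 3w}
  2. MEM→r6 ⇒ go  {2A/1Mu/0Ld/0B | 3r 2w}
  3. ALU→r1 ⇒ no(WAW)  {2A/1Mu/0Ld/0B | 3r 2w}
  4. ALU→r7 ⇒ go  {1A/1Mu/0Ld/0B | 1r 1w}
  5. ALU→r1 ⇒ no(RD_PORT)  {1A/1Mu/0Ld/0B | 1r 1w}
  6. MUL→r7 ⇒ no(RD_PORT)  {1A/1Mu/0Ld/0B | 1r 1w}

issued = [0, 1, 2, 4]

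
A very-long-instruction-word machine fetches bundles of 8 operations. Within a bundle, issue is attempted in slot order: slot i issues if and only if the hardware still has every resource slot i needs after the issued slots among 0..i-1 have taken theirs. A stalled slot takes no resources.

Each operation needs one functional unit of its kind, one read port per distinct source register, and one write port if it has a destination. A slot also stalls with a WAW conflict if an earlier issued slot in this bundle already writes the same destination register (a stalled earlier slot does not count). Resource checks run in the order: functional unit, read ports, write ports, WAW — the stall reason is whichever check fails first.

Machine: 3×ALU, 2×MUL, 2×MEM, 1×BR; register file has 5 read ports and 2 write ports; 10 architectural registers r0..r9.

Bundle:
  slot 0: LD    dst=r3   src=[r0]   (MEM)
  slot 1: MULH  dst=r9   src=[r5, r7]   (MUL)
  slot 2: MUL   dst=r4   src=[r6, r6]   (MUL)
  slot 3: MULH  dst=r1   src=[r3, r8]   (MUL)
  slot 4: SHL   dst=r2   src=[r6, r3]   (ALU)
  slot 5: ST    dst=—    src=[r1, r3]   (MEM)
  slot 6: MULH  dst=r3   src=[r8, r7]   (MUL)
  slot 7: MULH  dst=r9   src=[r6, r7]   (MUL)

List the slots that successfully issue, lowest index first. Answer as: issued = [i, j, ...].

[0] MEM needs rd=1 wr=1: ok; after: ALU=3 MUL=2 MEM=1 BR=1, R=4, W=1
[1] MUL needs rd=2 wr=1: ok; after: ALU=3 MUL=1 MEM=1 BR=1, R=2, W=0
[2] MUL needs rd=1 wr=1: WR_PORT; after: ALU=3 MUL=1 MEM=1 BR=1, R=2, W=0
[3] MUL needs rd=2 wr=1: WR_PORT; after: ALU=3 MUL=1 MEM=1 BR=1, R=2, W=0
[4] ALU needs rd=2 wr=1: WR_PORT; after: ALU=3 MUL=1 MEM=1 BR=1, R=2, W=0
[5] MEM needs rd=2 wr=0: ok; after: ALU=3 MUL=1 MEM=0 BR=1, R=0, W=0
[6] MUL needs rd=2 wr=1: RD_PORT; after: ALU=3 MUL=1 MEM=0 BR=1, R=0, W=0
[7] MUL needs rd=2 wr=1: RD_PORT; after: ALU=3 MUL=1 MEM=0 BR=1, R=0, W=0

issued = [0, 1, 5]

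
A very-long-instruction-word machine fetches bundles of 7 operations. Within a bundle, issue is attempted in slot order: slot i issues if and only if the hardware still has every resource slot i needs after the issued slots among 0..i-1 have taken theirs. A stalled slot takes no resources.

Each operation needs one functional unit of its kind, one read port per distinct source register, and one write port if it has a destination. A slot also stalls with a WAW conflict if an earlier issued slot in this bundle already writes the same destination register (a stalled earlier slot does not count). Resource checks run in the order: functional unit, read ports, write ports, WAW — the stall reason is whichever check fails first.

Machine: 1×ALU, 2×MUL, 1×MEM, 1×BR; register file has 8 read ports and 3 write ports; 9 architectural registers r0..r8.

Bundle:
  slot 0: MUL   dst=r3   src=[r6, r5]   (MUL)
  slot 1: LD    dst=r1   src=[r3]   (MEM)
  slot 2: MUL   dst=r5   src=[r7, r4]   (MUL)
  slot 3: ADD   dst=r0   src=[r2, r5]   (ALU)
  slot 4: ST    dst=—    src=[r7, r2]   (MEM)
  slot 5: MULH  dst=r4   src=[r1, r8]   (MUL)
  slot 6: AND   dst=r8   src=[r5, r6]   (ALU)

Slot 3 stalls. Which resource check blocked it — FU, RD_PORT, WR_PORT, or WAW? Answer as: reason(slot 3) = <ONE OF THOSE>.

  0. MUL→r3 ⇒ go  {1A/1Mu/1Ld/1B | 6r 2w}
  1. MEM→r1 ⇒ go  {1A/1Mu/0Ld/1B | 5r 1w}
  2. MUL→r5 ⇒ go  {1A/0Mu/0Ld/1B | 3r 0w}
  3. ALU→r0 ⇒ no(WR_PORT)  {1A/0Mu/0Ld/1B | 3r 0w}
  4. MEM ⇒ no(FU)  {1A/0Mu/0Ld/1B | 3r 0w}
  5. MUL→r4 ⇒ no(FU)  {1A/0Mu/0Ld/1B | 3r 0w}
  6. ALU→r8 ⇒ no(WR_PORT)  {1A/0Mu/0Ld/1B | 3r 0w}

reason(slot 3) = WR_PORT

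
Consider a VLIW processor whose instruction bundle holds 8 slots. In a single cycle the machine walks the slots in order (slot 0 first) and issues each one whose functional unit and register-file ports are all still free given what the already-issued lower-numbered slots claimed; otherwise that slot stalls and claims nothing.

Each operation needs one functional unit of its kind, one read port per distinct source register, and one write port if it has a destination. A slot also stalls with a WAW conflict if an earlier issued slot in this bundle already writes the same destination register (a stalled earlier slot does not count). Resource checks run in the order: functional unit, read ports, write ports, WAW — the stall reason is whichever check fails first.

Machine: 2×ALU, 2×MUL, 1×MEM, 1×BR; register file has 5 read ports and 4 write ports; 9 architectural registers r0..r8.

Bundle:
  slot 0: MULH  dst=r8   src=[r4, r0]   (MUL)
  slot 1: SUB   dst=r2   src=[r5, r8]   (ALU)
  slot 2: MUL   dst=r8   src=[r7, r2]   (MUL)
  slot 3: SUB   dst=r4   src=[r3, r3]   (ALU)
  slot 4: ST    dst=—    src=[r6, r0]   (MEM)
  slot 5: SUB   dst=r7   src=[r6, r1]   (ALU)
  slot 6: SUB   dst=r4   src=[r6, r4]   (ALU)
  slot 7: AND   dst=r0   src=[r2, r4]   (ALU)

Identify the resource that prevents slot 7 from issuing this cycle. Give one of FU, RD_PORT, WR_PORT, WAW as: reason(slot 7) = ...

reason(slot 7) = FU

  0. MUL→r8 ⇒ go  {2A/1Mu/1Ld/1B | 3r 3w}
  1. ALU→r2 ⇒ go  {1A/1Mu/1Ld/1B | 1r 2w}
  2. MUL→r8 ⇒ no(RD_PORT)  {1A/1Mu/1Ld/1B | 1r 2w}
  3. ALU→r4 ⇒ go  {0A/1Mu/1Ld/1B | 0r 1w}
  4. MEM ⇒ no(RD_PORT)  {0A/1Mu/1Ld/1B | 0r 1w}
  5. ALU→r7 ⇒ no(FU)  {0A/1Mu/1Ld/1B | 0r 1w}
  6. ALU→r4 ⇒ no(FU)  {0A/1Mu/1Ld/1B | 0r 1w}
  7. ALU→r0 ⇒ no(FU)  {0A/1Mu/1Ld/1B | 0r 1w}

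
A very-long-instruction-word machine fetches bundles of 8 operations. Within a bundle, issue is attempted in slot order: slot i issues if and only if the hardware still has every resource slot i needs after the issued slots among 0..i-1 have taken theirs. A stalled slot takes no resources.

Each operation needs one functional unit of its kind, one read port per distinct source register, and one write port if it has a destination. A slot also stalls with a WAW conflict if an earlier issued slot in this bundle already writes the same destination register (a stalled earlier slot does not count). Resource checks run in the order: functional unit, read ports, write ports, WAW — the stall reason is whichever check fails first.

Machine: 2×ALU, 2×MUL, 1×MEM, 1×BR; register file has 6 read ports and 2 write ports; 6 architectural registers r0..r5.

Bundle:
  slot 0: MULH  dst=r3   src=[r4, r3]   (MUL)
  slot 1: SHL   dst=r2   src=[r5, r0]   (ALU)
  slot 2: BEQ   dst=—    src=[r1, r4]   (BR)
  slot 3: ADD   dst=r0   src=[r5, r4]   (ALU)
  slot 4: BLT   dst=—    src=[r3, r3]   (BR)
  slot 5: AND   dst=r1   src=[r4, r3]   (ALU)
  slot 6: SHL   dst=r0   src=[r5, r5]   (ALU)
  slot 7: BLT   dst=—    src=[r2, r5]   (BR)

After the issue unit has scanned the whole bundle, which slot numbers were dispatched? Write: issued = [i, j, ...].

issued = [0, 1, 2]

slot 0 (MUL): ISSUE — free A2,Mu1,Ld1,B1 rp4 wp1
slot 1 (ALU): ISSUE — free A1,Mu1,Ld1,B1 rp2 wp0
slot 2 (BR): ISSUE — free A1,Mu1,Ld1,B0 rp0 wp0
slot 3 (ALU): stall RD_PORT — free A1,Mu1,Ld1,B0 rp0 wp0
slot 4 (BR): stall FU — free A1,Mu1,Ld1,B0 rp0 wp0
slot 5 (ALU): stall RD_PORT — free A1,Mu1,Ld1,B0 rp0 wp0
slot 6 (ALU): stall RD_PORT — free A1,Mu1,Ld1,B0 rp0 wp0
slot 7 (BR): stall FU — free A1,Mu1,Ld1,B0 rp0 wp0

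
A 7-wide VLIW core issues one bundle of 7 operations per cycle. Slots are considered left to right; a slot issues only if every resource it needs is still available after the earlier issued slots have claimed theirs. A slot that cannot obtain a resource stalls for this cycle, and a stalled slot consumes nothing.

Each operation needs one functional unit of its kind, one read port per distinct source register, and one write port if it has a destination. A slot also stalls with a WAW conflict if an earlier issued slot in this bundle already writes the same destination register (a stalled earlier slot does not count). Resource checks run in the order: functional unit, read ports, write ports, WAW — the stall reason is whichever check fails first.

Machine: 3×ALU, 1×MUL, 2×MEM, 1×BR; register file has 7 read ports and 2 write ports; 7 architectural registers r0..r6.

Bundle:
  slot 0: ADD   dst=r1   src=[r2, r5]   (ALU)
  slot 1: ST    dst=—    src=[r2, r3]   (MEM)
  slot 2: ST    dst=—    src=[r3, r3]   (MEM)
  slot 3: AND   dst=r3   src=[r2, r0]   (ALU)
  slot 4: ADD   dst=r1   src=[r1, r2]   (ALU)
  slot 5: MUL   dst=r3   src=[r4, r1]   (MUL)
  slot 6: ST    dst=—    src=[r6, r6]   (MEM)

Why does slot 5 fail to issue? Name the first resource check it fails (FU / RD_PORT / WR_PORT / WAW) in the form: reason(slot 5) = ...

reason(slot 5) = RD_PORT

(0) want 1×ALU +2rd +1wr — yes → AL2|MU1|ME2|BR1|rd5|wr1
(1) want 1×MEM +2rd +0wr — yes → AL2|MU1|ME1|BR1|rd3|wr1
(2) want 1×MEM +1rd +0wr — yes → AL2|MU1|ME0|BR1|rd2|wr1
(3) want 1×ALU +2rd +1wr — yes → AL1|MU1|ME0|BR1|rd0|wr0
(4) want 1×ALU +2rd +1wr — RD_PORT → AL1|MU1|ME0|BR1|rd0|wr0
(5) want 1×MUL +2rd +1wr — RD_PORT → AL1|MU1|ME0|BR1|rd0|wr0
(6) want 1×MEM +1rd +0wr — FU → AL1|MU1|ME0|BR1|rd0|wr0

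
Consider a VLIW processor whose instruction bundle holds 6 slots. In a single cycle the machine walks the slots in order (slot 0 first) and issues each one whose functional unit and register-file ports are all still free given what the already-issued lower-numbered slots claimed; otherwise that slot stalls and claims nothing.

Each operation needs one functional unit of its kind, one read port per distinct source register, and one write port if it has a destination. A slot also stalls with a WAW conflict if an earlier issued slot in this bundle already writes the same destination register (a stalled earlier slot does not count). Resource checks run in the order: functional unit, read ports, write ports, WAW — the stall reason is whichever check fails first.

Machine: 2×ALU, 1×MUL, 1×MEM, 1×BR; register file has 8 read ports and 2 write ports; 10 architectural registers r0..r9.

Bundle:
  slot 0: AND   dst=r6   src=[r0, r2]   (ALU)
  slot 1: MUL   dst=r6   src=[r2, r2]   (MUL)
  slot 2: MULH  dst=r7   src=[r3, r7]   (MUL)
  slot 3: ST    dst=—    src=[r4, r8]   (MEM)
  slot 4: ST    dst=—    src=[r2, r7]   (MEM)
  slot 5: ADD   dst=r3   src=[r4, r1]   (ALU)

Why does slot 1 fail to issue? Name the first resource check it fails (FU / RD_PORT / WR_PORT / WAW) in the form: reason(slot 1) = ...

(0) want 1×ALU +2rd +1wr — yes → AL1|MU1|ME1|BR1|rd6|wr1
(1) want 1×MUL +1rd +1wr — WAW → AL1|MU1|ME1|BR1|rd6|wr1
(2) want 1×MUL +2rd +1wr — yes → AL1|MU0|ME1|BR1|rd4|wr0
(3) want 1×MEM +2rd +0wr — yes → AL1|MU0|ME0|BR1|rd2|wr0
(4) want 1×MEM +2rd +0wr — FU → AL1|MU0|ME0|BR1|rd2|wr0
(5) want 1×ALU +2rd +1wr — WR_PORT → AL1|MU0|ME0|BR1|rd2|wr0

reason(slot 1) = WAW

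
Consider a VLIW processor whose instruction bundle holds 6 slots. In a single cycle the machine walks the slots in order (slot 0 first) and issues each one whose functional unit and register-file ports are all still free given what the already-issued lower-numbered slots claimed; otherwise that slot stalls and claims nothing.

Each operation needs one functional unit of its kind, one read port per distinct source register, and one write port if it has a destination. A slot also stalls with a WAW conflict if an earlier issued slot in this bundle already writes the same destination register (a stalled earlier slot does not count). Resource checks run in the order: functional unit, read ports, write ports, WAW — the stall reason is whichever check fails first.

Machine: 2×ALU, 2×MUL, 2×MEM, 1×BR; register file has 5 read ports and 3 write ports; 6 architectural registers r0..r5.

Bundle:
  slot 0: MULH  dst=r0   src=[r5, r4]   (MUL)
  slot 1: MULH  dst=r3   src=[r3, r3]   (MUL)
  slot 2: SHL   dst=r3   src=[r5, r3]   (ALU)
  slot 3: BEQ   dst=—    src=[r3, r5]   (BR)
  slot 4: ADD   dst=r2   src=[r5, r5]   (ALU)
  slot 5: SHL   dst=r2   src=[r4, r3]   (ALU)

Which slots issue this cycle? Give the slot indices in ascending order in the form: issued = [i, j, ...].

[0] MUL needs rd=2 wr=1: ok; after: ALU=2 MUL=1 MEM=2 BR=1, R=3, W=2
[1] MUL needs rd=1 wr=1: ok; after: ALU=2 MUL=0 MEM=2 BR=1, R=2, W=1
[2] ALU needs rd=2 wr=1: WAW; after: ALU=2 MUL=0 MEM=2 BR=1, R=2, W=1
[3] BR needs rd=2 wr=0: ok; after: ALU=2 MUL=0 MEM=2 BR=0, R=0, W=1
[4] ALU needs rd=1 wr=1: RD_PORT; after: ALU=2 MUL=0 MEM=2 BR=0, R=0, W=1
[5] ALU needs rd=2 wr=1: RD_PORT; after: ALU=2 MUL=0 MEM=2 BR=0, R=0, W=1

issued = [0, 1, 3]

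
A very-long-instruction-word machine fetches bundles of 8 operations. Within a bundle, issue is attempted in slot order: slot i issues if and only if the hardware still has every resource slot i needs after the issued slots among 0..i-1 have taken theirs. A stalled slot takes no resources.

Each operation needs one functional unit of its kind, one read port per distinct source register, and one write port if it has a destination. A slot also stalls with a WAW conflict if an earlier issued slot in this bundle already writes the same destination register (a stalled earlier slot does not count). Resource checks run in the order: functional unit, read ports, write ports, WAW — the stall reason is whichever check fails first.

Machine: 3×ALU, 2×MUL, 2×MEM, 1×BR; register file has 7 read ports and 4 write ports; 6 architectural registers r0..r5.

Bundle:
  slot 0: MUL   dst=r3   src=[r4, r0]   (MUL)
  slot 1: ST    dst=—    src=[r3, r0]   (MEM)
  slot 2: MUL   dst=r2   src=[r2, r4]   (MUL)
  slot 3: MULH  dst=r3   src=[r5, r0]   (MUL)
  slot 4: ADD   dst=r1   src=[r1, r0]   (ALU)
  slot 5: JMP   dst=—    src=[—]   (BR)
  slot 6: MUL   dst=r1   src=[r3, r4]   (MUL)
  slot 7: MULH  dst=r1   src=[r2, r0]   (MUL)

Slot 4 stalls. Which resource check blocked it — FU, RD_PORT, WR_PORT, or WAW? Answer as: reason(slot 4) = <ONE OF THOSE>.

#0 MUL src=r4,r0 dispatched  <A:3 Mu:1 Ld:2 B:1 rd:5 wr:3>
#1 MEM src=r3,r0 dispatched  <A:3 Mu:1 Ld:1 B:1 rd:3 wr:3>
#2 MUL src=r2,r4 dispatched  <A:3 Mu:0 Ld:1 B:1 rd:1 wr:2>
#3 MUL src=r5,r0 held:FU  <A:3 Mu:0 Ld:1 B:1 rd:1 wr:2>
#4 ALU src=r1,r0 held:RD_PORT  <A:3 Mu:0 Ld:1 B:1 rd:1 wr:2>
#5 BR src=- dispatched  <A:3 Mu:0 Ld:1 B:0 rd:1 wr:2>
#6 MUL src=r3,r4 held:FU  <A:3 Mu:0 Ld:1 B:0 rd:1 wr:2>
#7 MUL src=r2,r0 held:FU  <A:3 Mu:0 Ld:1 B:0 rd:1 wr:2>

reason(slot 4) = RD_PORT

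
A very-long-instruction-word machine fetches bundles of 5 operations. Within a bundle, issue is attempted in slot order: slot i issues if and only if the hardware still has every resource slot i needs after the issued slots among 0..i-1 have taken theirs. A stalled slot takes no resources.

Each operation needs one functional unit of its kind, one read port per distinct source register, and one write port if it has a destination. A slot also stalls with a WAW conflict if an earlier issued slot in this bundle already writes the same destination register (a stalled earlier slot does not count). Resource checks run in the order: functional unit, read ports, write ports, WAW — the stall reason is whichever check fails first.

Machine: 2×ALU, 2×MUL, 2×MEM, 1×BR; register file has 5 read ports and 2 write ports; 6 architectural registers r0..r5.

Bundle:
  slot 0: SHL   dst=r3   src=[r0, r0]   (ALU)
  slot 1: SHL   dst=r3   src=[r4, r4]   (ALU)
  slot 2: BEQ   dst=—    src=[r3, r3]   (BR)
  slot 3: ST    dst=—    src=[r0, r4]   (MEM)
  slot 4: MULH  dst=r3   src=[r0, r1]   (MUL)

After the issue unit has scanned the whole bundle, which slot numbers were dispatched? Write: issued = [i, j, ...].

slot 0 (ALU): ISSUE — free A1,Mu2,Ld2,B1 rp4 wp1
slot 1 (ALU): stall WAW — free A1,Mu2,Ld2,B1 rp4 wp1
slot 2 (BR): ISSUE — free A1,Mu2,Ld2,B0 rp3 wp1
slot 3 (MEM): ISSUE — free A1,Mu2,Ld1,B0 rp1 wp1
slot 4 (MUL): stall RD_PORT — free A1,Mu2,Ld1,B0 rp1 wp1

issued = [0, 2, 3]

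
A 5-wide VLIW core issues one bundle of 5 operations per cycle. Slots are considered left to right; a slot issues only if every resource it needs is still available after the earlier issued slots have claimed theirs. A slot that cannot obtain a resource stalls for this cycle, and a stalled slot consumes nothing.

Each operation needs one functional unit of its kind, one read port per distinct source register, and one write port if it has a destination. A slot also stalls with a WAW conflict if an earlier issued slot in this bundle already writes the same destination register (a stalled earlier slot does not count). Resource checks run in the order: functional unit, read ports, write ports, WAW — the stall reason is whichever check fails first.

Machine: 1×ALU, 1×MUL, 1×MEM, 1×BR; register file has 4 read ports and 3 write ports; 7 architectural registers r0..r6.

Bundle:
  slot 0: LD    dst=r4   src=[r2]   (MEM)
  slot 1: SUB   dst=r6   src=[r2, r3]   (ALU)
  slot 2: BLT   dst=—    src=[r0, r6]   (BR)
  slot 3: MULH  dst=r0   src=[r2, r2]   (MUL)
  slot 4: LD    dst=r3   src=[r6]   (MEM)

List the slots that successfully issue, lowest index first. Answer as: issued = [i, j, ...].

(0) want 1×MEM +1rd +1wr — yes → AL1|MU1|ME0|BR1|rd3|wr2
(1) want 1×ALU +2rd +1wr — yes → AL0|MU1|ME0|BR1|rd1|wr1
(2) want 1×BR +2rd +0wr — RD_PORT → AL0|MU1|ME0|BR1|rd1|wr1
(3) want 1×MUL +1rd +1wr — yes → AL0|MU0|ME0|BR1|rd0|wr0
(4) want 1×MEM +1rd +1wr — FU → AL0|MU0|ME0|BR1|rd0|wr0

issued = [0, 1, 3]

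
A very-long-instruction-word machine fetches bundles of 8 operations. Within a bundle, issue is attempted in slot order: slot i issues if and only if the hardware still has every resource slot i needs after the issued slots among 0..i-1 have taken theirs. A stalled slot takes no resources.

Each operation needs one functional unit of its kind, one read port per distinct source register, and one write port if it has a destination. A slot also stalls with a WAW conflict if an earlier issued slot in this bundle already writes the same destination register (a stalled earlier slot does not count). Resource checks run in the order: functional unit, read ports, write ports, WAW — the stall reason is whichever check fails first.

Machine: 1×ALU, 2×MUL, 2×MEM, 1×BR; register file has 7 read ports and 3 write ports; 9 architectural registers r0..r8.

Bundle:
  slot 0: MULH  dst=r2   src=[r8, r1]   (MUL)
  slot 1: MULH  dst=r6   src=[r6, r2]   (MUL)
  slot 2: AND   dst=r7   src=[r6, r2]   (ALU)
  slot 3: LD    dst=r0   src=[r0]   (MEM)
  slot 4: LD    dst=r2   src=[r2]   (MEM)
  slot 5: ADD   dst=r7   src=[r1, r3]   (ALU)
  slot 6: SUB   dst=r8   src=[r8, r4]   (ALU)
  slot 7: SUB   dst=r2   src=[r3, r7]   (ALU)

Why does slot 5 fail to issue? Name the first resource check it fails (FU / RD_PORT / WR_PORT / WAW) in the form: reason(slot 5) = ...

(0) want 1×MUL +2rd +1wr — yes → AL1|MU1|ME2|BR1|rd5|wr2
(1) want 1×MUL +2rd +1wr — yes → AL1|MU0|ME2|BR1|rd3|wr1
(2) want 1×ALU +2rd +1wr — yes → AL0|MU0|ME2|BR1|rd1|wr0
(3) want 1×MEM +1rd +1wr — WR_PORT → AL0|MU0|ME2|BR1|rd1|wr0
(4) want 1×MEM +1rd +1wr — WR_PORT → AL0|MU0|ME2|BR1|rd1|wr0
(5) want 1×ALU +2rd +1wr — FU → AL0|MU0|ME2|BR1|rd1|wr0
(6) want 1×ALU +2rd +1wr — FU → AL0|MU0|ME2|BR1|rd1|wr0
(7) want 1×ALU +2rd +1wr — FU → AL0|MU0|ME2|BR1|rd1|wr0

reason(slot 5) = FU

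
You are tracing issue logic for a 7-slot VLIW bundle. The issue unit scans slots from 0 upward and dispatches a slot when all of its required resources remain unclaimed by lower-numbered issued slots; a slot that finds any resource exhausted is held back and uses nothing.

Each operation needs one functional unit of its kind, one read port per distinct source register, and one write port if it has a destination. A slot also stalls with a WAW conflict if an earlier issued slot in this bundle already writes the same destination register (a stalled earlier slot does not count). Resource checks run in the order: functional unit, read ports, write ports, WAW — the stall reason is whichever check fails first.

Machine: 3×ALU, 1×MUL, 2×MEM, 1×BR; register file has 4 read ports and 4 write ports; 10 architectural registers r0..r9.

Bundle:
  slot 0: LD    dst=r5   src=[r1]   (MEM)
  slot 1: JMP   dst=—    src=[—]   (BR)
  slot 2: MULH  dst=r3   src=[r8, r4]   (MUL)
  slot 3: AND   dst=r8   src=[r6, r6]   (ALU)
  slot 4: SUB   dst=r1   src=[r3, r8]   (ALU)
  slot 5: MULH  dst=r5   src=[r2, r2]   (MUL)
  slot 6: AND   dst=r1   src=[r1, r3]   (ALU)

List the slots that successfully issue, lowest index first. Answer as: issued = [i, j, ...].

issued = [0, 1, 2, 3]

  0. MEM→r5 ⇒ go  {3A/1Mu/1Ld/1B | 3r 3w}
  1. BR ⇒ go  {3A/1Mu/1Ld/0B | 3r 3w}
  2. MUL→r3 ⇒ go  {3A/0Mu/1Ld/0B | 1r 2w}
  3. ALU→r8 ⇒ go  {2A/0Mu/1Ld/0B | 0r 1w}
  4. ALU→r1 ⇒ no(RD_PORT)  {2A/0Mu/1Ld/0B | 0r 1w}
  5. MUL→r5 ⇒ no(FU)  {2A/0Mu/1Ld/0B | 0r 1w}
  6. ALU→r1 ⇒ no(RD_PORT)  {2A/0Mu/1Ld/0B | 0r 1w}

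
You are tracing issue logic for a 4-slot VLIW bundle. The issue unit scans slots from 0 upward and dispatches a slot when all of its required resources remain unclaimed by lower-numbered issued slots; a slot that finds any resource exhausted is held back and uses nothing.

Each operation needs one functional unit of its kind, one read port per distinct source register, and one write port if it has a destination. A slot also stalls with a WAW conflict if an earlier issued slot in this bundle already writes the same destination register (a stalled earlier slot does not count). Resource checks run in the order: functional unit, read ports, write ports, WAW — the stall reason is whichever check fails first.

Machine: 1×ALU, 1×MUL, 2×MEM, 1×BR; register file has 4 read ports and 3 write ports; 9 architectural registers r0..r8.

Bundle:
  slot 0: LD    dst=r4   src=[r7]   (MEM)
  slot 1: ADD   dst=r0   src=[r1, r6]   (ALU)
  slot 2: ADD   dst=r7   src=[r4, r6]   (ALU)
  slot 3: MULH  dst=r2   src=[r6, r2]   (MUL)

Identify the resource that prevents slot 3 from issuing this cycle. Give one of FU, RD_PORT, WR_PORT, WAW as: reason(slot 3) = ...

slot 0 (MEM): ISSUE — free A1,Mu1,Ld1,B1 rp3 wp2
slot 1 (ALU): ISSUE — free A0,Mu1,Ld1,B1 rp1 wp1
slot 2 (ALU): stall FU — free A0,Mu1,Ld1,B1 rp1 wp1
slot 3 (MUL): stall RD_PORT — free A0,Mu1,Ld1,B1 rp1 wp1

reason(slot 3) = RD_PORT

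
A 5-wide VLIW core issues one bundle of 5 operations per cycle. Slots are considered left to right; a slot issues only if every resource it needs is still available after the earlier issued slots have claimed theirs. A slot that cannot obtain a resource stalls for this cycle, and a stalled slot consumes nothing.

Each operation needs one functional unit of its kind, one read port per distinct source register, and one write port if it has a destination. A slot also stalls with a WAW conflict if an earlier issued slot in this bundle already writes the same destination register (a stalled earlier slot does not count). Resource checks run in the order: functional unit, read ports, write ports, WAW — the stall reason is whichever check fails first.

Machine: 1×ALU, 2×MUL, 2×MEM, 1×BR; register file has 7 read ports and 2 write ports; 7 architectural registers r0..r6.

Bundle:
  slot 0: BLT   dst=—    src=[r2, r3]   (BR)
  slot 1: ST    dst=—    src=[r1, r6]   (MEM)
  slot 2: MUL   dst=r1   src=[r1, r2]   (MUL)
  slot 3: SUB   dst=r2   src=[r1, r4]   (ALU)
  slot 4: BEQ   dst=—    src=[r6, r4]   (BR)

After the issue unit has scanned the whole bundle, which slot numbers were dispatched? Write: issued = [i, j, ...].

  0. BR ⇒ go  {1A/2Mu/2Ld/0B | 5r 2w}
  1. MEM ⇒ go  {1A/2Mu/1Ld/0B | 3r 2w}
  2. MUL→r1 ⇒ go  {1A/1Mu/1Ld/0B | 1r 1w}
  3. ALU→r2 ⇒ no(RD_PORT)  {1A/1Mu/1Ld/0B | 1r 1w}
  4. BR ⇒ no(FU)  {1A/1Mu/1Ld/0B | 1r 1w}

issued = [0, 1, 2]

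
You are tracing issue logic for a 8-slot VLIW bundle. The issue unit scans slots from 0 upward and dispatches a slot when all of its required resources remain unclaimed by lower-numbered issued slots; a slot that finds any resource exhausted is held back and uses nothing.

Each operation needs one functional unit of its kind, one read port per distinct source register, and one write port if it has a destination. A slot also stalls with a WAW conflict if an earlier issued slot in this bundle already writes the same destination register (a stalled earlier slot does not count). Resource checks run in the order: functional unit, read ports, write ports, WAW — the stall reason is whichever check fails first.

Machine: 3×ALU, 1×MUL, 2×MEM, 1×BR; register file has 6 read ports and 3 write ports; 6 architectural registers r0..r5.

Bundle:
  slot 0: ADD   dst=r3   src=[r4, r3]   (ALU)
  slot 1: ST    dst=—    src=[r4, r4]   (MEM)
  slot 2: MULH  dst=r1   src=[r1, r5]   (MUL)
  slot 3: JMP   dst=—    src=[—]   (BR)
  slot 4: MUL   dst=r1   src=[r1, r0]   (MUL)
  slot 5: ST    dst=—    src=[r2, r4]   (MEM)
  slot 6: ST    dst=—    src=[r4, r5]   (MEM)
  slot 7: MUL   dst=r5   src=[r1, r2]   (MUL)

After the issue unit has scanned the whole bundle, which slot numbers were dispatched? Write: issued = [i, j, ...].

  0. ALU→r3 ⇒ go  {2A/1Mu/2Ld/1B | 4r 2w}
  1. MEM ⇒ go  {2A/1Mu/1Ld/1B | 3r 2w}
  2. MUL→r1 ⇒ go  {2A/0Mu/1Ld/1B | 1r 1w}
  3. BR ⇒ go  {2A/0Mu/1Ld/0B | 1r 1w}
  4. MUL→r1 ⇒ no(FU)  {2A/0Mu/1Ld/0B | 1r 1w}
  5. MEM ⇒ no(RD_PORT)  {2A/0Mu/1Ld/0B | 1r 1w}
  6. MEM ⇒ no(RD_PORT)  {2A/0Mu/1Ld/0B | 1r 1w}
  7. MUL→r5 ⇒ no(FU)  {2A/0Mu/1Ld/0B | 1r 1w}

issued = [0, 1, 2, 3]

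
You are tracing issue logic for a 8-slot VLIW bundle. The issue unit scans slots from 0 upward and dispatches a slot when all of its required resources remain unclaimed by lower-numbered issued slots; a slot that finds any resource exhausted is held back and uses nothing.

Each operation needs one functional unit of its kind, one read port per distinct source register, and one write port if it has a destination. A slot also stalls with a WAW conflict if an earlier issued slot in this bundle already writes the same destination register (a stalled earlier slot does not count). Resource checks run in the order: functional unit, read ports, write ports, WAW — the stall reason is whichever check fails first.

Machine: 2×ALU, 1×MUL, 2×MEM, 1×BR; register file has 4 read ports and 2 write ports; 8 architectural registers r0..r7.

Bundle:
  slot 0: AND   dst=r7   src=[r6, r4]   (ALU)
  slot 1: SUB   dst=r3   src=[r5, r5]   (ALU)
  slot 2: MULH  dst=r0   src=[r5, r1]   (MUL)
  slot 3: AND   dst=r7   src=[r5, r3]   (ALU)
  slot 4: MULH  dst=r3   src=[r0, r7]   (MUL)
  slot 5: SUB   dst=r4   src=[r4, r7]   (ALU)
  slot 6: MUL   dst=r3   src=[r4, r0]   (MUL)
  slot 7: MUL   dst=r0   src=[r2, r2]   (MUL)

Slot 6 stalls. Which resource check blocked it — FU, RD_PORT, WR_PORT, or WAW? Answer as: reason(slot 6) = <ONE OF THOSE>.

reason(slot 6) = RD_PORT

#0 ALU src=r6,r4 dispatched  <A:1 Mu:1 Ld:2 B:1 rd:2 wr:1>
#1 ALU src=r5,r5 dispatched  <A:0 Mu:1 Ld:2 B:1 rd:1 wr:0>
#2 MUL src=r5,r1 held:RD_PORT  <A:0 Mu:1 Ld:2 B:1 rd:1 wr:0>
#3 ALU src=r5,r3 held:FU  <A:0 Mu:1 Ld:2 B:1 rd:1 wr:0>
#4 MUL src=r0,r7 held:RD_PORT  <A:0 Mu:1 Ld:2 B:1 rd:1 wr:0>
#5 ALU src=r4,r7 held:FU  <A:0 Mu:1 Ld:2 B:1 rd:1 wr:0>
#6 MUL src=r4,r0 held:RD_PORT  <A:0 Mu:1 Ld:2 B:1 rd:1 wr:0>
#7 MUL src=r2,r2 held:WR_PORT  <A:0 Mu:1 Ld:2 B:1 rd:1 wr:0>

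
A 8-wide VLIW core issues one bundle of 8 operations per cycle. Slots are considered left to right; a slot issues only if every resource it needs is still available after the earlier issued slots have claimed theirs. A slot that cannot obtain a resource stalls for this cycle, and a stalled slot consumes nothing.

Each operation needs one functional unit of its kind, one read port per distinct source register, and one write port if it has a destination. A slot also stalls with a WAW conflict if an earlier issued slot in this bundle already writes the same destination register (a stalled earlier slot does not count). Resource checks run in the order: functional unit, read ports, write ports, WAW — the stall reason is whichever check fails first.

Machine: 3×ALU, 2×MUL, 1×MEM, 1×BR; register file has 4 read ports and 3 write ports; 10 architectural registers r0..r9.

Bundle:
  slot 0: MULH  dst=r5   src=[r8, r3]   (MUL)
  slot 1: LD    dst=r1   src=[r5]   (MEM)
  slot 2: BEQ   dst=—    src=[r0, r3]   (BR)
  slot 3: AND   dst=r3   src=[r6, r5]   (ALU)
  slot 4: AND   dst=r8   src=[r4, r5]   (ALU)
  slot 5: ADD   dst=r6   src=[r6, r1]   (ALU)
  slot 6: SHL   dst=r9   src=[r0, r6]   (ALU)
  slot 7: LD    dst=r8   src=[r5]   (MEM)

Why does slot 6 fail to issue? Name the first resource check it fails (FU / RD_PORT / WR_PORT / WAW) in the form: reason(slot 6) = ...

[0] MUL needs rd=2 wr=1: ok; after: ALU=3 MUL=1 MEM=1 BR=1, R=2, W=2
[1] MEM needs rd=1 wr=1: ok; after: ALU=3 MUL=1 MEM=0 BR=1, R=1, W=1
[2] BR needs rd=2 wr=0: RD_PORT; after: ALU=3 MUL=1 MEM=0 BR=1, R=1, W=1
[3] ALU needs rd=2 wr=1: RD_PORT; after: ALU=3 MUL=1 MEM=0 BR=1, R=1, W=1
[4] ALU needs rd=2 wr=1: RD_PORT; after: ALU=3 MUL=1 MEM=0 BR=1, R=1, W=1
[5] ALU needs rd=2 wr=1: RD_PORT; after: ALU=3 MUL=1 MEM=0 BR=1, R=1, W=1
[6] ALU needs rd=2 wr=1: RD_PORT; after: ALU=3 MUL=1 MEM=0 BR=1, R=1, W=1
[7] MEM needs rd=1 wr=1: FU; after: ALU=3 MUL=1 MEM=0 BR=1, R=1, W=1

reason(slot 6) = RD_PORT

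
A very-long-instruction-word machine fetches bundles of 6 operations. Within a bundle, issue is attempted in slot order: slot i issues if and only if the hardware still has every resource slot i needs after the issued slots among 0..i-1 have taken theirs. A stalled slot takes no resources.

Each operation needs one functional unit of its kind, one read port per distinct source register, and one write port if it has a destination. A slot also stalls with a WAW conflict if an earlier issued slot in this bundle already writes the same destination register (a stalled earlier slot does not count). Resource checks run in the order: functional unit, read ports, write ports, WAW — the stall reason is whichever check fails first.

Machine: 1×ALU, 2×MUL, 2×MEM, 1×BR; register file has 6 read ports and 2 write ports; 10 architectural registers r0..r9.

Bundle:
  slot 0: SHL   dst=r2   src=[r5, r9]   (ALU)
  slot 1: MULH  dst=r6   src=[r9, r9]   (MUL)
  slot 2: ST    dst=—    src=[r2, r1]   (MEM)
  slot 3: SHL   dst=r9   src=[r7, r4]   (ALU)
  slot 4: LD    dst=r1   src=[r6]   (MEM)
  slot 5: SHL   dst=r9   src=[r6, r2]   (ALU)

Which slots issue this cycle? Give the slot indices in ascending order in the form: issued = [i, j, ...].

[0] ALU needs rd=2 wr=1: ok; after: ALU=0 MUL=2 MEM=2 BR=1, R=4, W=1
[1] MUL needs rd=1 wr=1: ok; after: ALU=0 MUL=1 MEM=2 BR=1, R=3, W=0
[2] MEM needs rd=2 wr=0: ok; after: ALU=0 MUL=1 MEM=1 BR=1, R=1, W=0
[3] ALU needs rd=2 wr=1: FU; after: ALU=0 MUL=1 MEM=1 BR=1, R=1, W=0
[4] MEM needs rd=1 wr=1: WR_PORT; after: ALU=0 MUL=1 MEM=1 BR=1, R=1, W=0
[5] ALU needs rd=2 wr=1: FU; after: ALU=0 MUL=1 MEM=1 BR=1, R=1, W=0

issued = [0, 1, 2]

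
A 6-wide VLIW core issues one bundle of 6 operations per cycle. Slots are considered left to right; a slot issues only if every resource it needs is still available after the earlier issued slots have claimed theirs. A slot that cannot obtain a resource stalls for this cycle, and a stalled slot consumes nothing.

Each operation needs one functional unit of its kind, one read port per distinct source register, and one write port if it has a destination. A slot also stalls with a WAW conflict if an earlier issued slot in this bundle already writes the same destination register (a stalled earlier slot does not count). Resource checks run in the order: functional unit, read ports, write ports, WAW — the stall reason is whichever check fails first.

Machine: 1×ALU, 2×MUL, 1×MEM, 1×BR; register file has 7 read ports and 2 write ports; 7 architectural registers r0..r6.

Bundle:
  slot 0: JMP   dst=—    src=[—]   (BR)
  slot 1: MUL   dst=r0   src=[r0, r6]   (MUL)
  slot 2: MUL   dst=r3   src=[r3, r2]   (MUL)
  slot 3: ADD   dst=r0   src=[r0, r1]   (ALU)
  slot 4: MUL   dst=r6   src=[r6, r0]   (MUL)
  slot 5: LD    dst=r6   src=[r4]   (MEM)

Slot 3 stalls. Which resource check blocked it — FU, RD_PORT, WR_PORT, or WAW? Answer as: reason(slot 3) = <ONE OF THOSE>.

reason(slot 3) = WR_PORT

(0) want 1×BR +0rd +0wr — yes → AL1|MU2|ME1|BR0|rd7|wr2
(1) want 1×MUL +2rd +1wr — yes → AL1|MU1|ME1|BR0|rd5|wr1
(2) want 1×MUL +2rd +1wr — yes → AL1|MU0|ME1|BR0|rd3|wr0
(3) want 1×ALU +2rd +1wr — WR_PORT → AL1|MU0|ME1|BR0|rd3|wr0
(4) want 1×MUL +2rd +1wr — FU → AL1|MU0|ME1|BR0|rd3|wr0
(5) want 1×MEM +1rd +1wr — WR_PORT → AL1|MU0|ME1|BR0|rd3|wr0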